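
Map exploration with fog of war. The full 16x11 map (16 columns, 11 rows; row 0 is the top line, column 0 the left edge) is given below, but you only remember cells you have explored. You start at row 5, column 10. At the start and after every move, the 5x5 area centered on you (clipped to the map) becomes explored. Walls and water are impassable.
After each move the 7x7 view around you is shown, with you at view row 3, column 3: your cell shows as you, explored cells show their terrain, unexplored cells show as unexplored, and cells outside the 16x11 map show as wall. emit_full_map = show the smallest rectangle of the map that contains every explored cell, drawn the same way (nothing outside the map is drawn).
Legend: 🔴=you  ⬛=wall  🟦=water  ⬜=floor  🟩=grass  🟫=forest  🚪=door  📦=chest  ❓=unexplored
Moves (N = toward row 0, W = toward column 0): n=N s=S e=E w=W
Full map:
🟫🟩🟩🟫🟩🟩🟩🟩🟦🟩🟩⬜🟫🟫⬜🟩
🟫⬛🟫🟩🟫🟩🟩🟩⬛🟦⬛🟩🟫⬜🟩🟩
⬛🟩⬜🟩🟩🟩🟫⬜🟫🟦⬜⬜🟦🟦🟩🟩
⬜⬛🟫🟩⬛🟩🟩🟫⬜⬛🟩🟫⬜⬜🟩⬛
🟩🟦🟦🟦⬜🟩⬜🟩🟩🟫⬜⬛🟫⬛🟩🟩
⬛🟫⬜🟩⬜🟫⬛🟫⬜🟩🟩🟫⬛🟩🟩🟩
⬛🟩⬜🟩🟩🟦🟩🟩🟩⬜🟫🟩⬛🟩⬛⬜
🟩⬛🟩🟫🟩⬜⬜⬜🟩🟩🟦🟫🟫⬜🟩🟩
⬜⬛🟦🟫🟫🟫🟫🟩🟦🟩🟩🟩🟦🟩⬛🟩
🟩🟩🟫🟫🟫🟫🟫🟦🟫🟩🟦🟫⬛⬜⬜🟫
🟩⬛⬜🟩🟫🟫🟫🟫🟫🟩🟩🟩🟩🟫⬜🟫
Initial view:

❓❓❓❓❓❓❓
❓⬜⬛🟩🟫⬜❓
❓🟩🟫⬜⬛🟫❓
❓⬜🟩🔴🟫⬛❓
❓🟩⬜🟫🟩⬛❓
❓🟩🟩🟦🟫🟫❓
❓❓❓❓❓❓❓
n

❓❓❓❓❓❓❓
❓🟫🟦⬜⬜🟦❓
❓⬜⬛🟩🟫⬜❓
❓🟩🟫🔴⬛🟫❓
❓⬜🟩🟩🟫⬛❓
❓🟩⬜🟫🟩⬛❓
❓🟩🟩🟦🟫🟫❓

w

❓❓❓❓❓❓❓
❓⬜🟫🟦⬜⬜🟦
❓🟫⬜⬛🟩🟫⬜
❓🟩🟩🔴⬜⬛🟫
❓🟫⬜🟩🟩🟫⬛
❓🟩🟩⬜🟫🟩⬛
❓❓🟩🟩🟦🟫🟫

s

❓⬜🟫🟦⬜⬜🟦
❓🟫⬜⬛🟩🟫⬜
❓🟩🟩🟫⬜⬛🟫
❓🟫⬜🔴🟩🟫⬛
❓🟩🟩⬜🟫🟩⬛
❓⬜🟩🟩🟦🟫🟫
❓❓❓❓❓❓❓

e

⬜🟫🟦⬜⬜🟦❓
🟫⬜⬛🟩🟫⬜❓
🟩🟩🟫⬜⬛🟫❓
🟫⬜🟩🔴🟫⬛❓
🟩🟩⬜🟫🟩⬛❓
⬜🟩🟩🟦🟫🟫❓
❓❓❓❓❓❓❓

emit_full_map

⬜🟫🟦⬜⬜🟦
🟫⬜⬛🟩🟫⬜
🟩🟩🟫⬜⬛🟫
🟫⬜🟩🔴🟫⬛
🟩🟩⬜🟫🟩⬛
⬜🟩🟩🟦🟫🟫

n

❓❓❓❓❓❓❓
⬜🟫🟦⬜⬜🟦❓
🟫⬜⬛🟩🟫⬜❓
🟩🟩🟫🔴⬛🟫❓
🟫⬜🟩🟩🟫⬛❓
🟩🟩⬜🟫🟩⬛❓
⬜🟩🟩🟦🟫🟫❓

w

❓❓❓❓❓❓❓
❓⬜🟫🟦⬜⬜🟦
❓🟫⬜⬛🟩🟫⬜
❓🟩🟩🔴⬜⬛🟫
❓🟫⬜🟩🟩🟫⬛
❓🟩🟩⬜🟫🟩⬛
❓⬜🟩🟩🟦🟫🟫

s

❓⬜🟫🟦⬜⬜🟦
❓🟫⬜⬛🟩🟫⬜
❓🟩🟩🟫⬜⬛🟫
❓🟫⬜🔴🟩🟫⬛
❓🟩🟩⬜🟫🟩⬛
❓⬜🟩🟩🟦🟫🟫
❓❓❓❓❓❓❓

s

❓🟫⬜⬛🟩🟫⬜
❓🟩🟩🟫⬜⬛🟫
❓🟫⬜🟩🟩🟫⬛
❓🟩🟩🔴🟫🟩⬛
❓⬜🟩🟩🟦🟫🟫
❓🟩🟦🟩🟩🟩❓
❓❓❓❓❓❓❓

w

❓❓🟫⬜⬛🟩🟫
❓⬜🟩🟩🟫⬜⬛
❓⬛🟫⬜🟩🟩🟫
❓🟩🟩🔴⬜🟫🟩
❓⬜⬜🟩🟩🟦🟫
❓🟫🟩🟦🟩🟩🟩
❓❓❓❓❓❓❓

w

❓❓❓🟫⬜⬛🟩
❓🟩⬜🟩🟩🟫⬜
❓🟫⬛🟫⬜🟩🟩
❓🟦🟩🔴🟩⬜🟫
❓⬜⬜⬜🟩🟩🟦
❓🟫🟫🟩🟦🟩🟩
❓❓❓❓❓❓❓

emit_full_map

❓❓⬜🟫🟦⬜⬜🟦
❓❓🟫⬜⬛🟩🟫⬜
🟩⬜🟩🟩🟫⬜⬛🟫
🟫⬛🟫⬜🟩🟩🟫⬛
🟦🟩🔴🟩⬜🟫🟩⬛
⬜⬜⬜🟩🟩🟦🟫🟫
🟫🟫🟩🟦🟩🟩🟩❓

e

❓❓🟫⬜⬛🟩🟫
🟩⬜🟩🟩🟫⬜⬛
🟫⬛🟫⬜🟩🟩🟫
🟦🟩🟩🔴⬜🟫🟩
⬜⬜⬜🟩🟩🟦🟫
🟫🟫🟩🟦🟩🟩🟩
❓❓❓❓❓❓❓

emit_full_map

❓❓⬜🟫🟦⬜⬜🟦
❓❓🟫⬜⬛🟩🟫⬜
🟩⬜🟩🟩🟫⬜⬛🟫
🟫⬛🟫⬜🟩🟩🟫⬛
🟦🟩🟩🔴⬜🟫🟩⬛
⬜⬜⬜🟩🟩🟦🟫🟫
🟫🟫🟩🟦🟩🟩🟩❓


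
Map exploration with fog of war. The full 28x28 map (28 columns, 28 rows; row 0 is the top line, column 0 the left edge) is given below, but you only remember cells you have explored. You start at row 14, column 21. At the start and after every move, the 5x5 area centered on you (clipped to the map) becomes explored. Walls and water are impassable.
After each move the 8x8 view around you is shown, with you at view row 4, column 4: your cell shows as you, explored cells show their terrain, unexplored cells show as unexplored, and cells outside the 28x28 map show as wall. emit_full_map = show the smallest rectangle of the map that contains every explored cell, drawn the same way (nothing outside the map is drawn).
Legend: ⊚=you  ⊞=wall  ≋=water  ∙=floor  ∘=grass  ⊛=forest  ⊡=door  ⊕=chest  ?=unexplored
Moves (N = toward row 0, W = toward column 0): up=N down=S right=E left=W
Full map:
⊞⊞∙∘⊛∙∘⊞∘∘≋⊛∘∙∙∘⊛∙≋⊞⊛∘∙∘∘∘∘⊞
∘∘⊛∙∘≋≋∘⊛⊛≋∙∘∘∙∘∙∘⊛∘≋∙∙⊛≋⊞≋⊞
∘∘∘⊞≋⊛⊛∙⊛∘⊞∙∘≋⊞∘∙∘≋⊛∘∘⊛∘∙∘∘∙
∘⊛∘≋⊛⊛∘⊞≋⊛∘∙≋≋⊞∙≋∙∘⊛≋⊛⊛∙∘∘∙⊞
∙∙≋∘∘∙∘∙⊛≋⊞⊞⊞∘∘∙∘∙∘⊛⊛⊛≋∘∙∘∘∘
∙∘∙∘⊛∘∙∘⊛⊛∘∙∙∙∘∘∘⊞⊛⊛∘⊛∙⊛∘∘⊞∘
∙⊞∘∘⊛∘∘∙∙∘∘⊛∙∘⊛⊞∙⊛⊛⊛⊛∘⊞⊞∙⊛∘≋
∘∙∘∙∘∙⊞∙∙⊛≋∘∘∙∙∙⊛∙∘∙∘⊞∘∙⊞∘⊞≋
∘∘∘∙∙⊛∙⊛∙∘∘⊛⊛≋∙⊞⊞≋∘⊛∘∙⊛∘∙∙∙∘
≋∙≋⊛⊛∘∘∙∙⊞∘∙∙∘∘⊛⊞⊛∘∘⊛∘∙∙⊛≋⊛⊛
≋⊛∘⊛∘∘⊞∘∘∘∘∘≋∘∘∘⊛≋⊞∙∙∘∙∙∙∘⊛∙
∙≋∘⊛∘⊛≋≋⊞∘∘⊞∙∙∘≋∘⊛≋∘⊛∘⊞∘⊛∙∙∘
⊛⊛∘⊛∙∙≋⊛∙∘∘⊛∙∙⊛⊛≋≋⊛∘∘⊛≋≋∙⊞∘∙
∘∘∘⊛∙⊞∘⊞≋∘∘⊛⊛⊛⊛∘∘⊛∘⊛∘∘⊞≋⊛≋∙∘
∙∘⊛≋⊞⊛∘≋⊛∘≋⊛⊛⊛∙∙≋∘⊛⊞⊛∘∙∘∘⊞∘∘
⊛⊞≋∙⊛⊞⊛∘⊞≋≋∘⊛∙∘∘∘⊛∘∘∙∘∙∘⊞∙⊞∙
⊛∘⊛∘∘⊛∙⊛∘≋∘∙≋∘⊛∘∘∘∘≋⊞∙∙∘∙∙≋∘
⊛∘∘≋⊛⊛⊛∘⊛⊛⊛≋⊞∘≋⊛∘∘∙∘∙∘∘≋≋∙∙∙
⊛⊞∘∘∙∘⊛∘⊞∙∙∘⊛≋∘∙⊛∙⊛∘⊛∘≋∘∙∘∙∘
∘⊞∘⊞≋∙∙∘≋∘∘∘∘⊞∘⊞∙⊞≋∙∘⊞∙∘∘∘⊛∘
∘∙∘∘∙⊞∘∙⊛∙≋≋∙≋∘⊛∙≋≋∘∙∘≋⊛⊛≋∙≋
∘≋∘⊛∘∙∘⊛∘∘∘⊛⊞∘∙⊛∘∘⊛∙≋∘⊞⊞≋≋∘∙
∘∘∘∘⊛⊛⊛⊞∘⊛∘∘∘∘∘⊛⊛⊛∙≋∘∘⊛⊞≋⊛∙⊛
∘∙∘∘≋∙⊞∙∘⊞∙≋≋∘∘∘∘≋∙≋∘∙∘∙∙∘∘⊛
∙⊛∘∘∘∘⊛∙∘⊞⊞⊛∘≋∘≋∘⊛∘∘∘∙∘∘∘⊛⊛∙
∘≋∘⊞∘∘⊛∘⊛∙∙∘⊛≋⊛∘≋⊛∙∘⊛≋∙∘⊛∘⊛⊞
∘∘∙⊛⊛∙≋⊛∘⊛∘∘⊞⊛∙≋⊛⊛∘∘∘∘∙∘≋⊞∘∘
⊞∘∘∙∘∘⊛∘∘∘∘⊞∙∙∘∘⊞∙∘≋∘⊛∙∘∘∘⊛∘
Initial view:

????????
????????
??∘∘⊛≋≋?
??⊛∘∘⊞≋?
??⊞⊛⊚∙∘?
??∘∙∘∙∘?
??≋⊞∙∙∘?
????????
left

????????
????????
??⊛∘∘⊛≋≋
??∘⊛∘∘⊞≋
??⊛⊞⊚∘∙∘
??∘∘∙∘∙∘
??∘≋⊞∙∙∘
????????

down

????????
??⊛∘∘⊛≋≋
??∘⊛∘∘⊞≋
??⊛⊞⊛∘∙∘
??∘∘⊚∘∙∘
??∘≋⊞∙∙∘
??∙∘∙∘∘?
????????

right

????????
?⊛∘∘⊛≋≋?
?∘⊛∘∘⊞≋?
?⊛⊞⊛∘∙∘?
?∘∘∙⊚∙∘?
?∘≋⊞∙∙∘?
?∙∘∙∘∘≋?
????????

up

????????
????????
?⊛∘∘⊛≋≋?
?∘⊛∘∘⊞≋?
?⊛⊞⊛⊚∙∘?
?∘∘∙∘∙∘?
?∘≋⊞∙∙∘?
?∙∘∙∘∘≋?

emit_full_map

⊛∘∘⊛≋≋
∘⊛∘∘⊞≋
⊛⊞⊛⊚∙∘
∘∘∙∘∙∘
∘≋⊞∙∙∘
∙∘∙∘∘≋

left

????????
????????
??⊛∘∘⊛≋≋
??∘⊛∘∘⊞≋
??⊛⊞⊚∘∙∘
??∘∘∙∘∙∘
??∘≋⊞∙∙∘
??∙∘∙∘∘≋

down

????????
??⊛∘∘⊛≋≋
??∘⊛∘∘⊞≋
??⊛⊞⊛∘∙∘
??∘∘⊚∘∙∘
??∘≋⊞∙∙∘
??∙∘∙∘∘≋
????????

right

????????
?⊛∘∘⊛≋≋?
?∘⊛∘∘⊞≋?
?⊛⊞⊛∘∙∘?
?∘∘∙⊚∙∘?
?∘≋⊞∙∙∘?
?∙∘∙∘∘≋?
????????

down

?⊛∘∘⊛≋≋?
?∘⊛∘∘⊞≋?
?⊛⊞⊛∘∙∘?
?∘∘∙∘∙∘?
?∘≋⊞⊚∙∘?
?∙∘∙∘∘≋?
??∘⊛∘≋∘?
????????

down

?∘⊛∘∘⊞≋?
?⊛⊞⊛∘∙∘?
?∘∘∙∘∙∘?
?∘≋⊞∙∙∘?
?∙∘∙⊚∘≋?
??∘⊛∘≋∘?
??∙∘⊞∙∘?
????????

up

?⊛∘∘⊛≋≋?
?∘⊛∘∘⊞≋?
?⊛⊞⊛∘∙∘?
?∘∘∙∘∙∘?
?∘≋⊞⊚∙∘?
?∙∘∙∘∘≋?
??∘⊛∘≋∘?
??∙∘⊞∙∘?

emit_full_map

⊛∘∘⊛≋≋
∘⊛∘∘⊞≋
⊛⊞⊛∘∙∘
∘∘∙∘∙∘
∘≋⊞⊚∙∘
∙∘∙∘∘≋
?∘⊛∘≋∘
?∙∘⊞∙∘

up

????????
?⊛∘∘⊛≋≋?
?∘⊛∘∘⊞≋?
?⊛⊞⊛∘∙∘?
?∘∘∙⊚∙∘?
?∘≋⊞∙∙∘?
?∙∘∙∘∘≋?
??∘⊛∘≋∘?

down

?⊛∘∘⊛≋≋?
?∘⊛∘∘⊞≋?
?⊛⊞⊛∘∙∘?
?∘∘∙∘∙∘?
?∘≋⊞⊚∙∘?
?∙∘∙∘∘≋?
??∘⊛∘≋∘?
??∙∘⊞∙∘?

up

????????
?⊛∘∘⊛≋≋?
?∘⊛∘∘⊞≋?
?⊛⊞⊛∘∙∘?
?∘∘∙⊚∙∘?
?∘≋⊞∙∙∘?
?∙∘∙∘∘≋?
??∘⊛∘≋∘?


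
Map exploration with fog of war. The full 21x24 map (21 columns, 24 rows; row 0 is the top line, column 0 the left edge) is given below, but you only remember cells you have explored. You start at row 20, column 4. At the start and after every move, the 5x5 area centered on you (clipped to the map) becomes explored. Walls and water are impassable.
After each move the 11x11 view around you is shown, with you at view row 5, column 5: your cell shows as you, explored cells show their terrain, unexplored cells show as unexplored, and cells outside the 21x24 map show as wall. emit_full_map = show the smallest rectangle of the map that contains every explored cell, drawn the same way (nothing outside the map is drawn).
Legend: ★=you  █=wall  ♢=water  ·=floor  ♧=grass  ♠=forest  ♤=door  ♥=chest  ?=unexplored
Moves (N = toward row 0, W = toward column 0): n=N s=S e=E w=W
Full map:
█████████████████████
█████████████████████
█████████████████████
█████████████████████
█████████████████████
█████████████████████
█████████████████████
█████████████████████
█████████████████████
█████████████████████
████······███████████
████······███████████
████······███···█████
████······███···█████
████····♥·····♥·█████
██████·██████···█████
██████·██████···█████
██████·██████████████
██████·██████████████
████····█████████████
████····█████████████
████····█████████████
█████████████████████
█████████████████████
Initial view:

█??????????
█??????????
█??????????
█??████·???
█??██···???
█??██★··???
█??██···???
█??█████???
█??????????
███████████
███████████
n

█??????????
█??????????
█??????????
█??████·???
█??████·???
█??██★··???
█??██···???
█??██···???
█??█████???
█??????????
███████████

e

???????????
???????????
???????????
??████·█???
??████·█???
??██·★··???
??██····???
??██····???
??█████????
???????????
███████████

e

???????????
???????????
???????????
?████·██???
?████·██???
?██··★·█???
?██····█???
?██····█???
?█████?????
???????????
███████████

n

???????????
???????????
???????????
???██·██???
?████·██???
?████★██???
?██····█???
?██····█???
?██····█???
?█████?????
???????????

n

???????????
???????????
???????????
???██·██???
???██·██???
?████★██???
?████·██???
?██····█???
?██····█???
?██····█???
?█████?????

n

???????????
???????????
???????????
???····♥???
???██·██???
???██★██???
?████·██???
?████·██???
?██····█???
?██····█???
?██····█???

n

???????????
???????????
???????????
???·····???
???····♥???
???██★██???
???██·██???
?████·██???
?████·██???
?██····█???
?██····█???

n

???????????
???????????
???????????
???·····???
???·····???
???··★·♥???
???██·██???
???██·██???
?████·██???
?████·██???
?██····█???

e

???????????
???????????
???????????
??······???
??······???
??···★♥·???
??██·███???
??██·███???
████·██????
████·██????
██····█????

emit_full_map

??······
??······
??···★♥·
??██·███
??██·███
████·██?
████·██?
██····█?
██····█?
██····█?
█████???

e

???????????
???????????
???????????
?······█???
?······█???
?····★··???
?██·████???
?██·████???
███·██?????
███·██?????
█····█?????

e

???????????
???????????
???????????
······██???
······██???
····♥★··???
██·█████???
██·█████???
██·██??????
██·██??????
····█??????

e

???????????
???????????
???????????
·····███???
·····███???
···♥·★··???
█·██████???
█·██████???
█·██???????
█·██???????
···█???????

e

???????????
???????????
???????????
····███·???
····███·???
··♥··★··???
·██████·???
·██████·???
·██????????
·██????????
··█????????

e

???????????
???????????
???????????
···███··???
···███··???
·♥···★·♥???
██████··???
██████··???
██?????????
██?????????
·█?????????

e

???????????
???????????
???????????
··███···???
··███···???
♥····★♥·???
█████···???
█████···???
█??????????
█??????????
█??????????

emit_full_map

??······███···
??······███···
??····♥····★♥·
??██·██████···
??██·██████···
████·██???????
████·██???????
██····█???????
██····█???????
██····█???????
█████?????????

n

???????????
???????????
???????????
???█████???
··███···???
··███★··???
♥·····♥·???
█████···???
█████···???
█??????????
█??????????

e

???????????
???????????
???????????
??██████???
·███···█???
·███·★·█???
·····♥·█???
████···█???
████···????
???????????
???????????

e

???????????
???????????
???????????
?███████???
███···██???
███··★██???
····♥·██???
███···██???
███···?????
???????????
???????????

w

???????????
???????????
???????????
??███████??
·███···██??
·███·★·██??
·····♥·██??
████···██??
████···????
???????????
???????????

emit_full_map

?????????███████
??······███···██
??······███·★·██
??····♥·····♥·██
??██·██████···██
??██·██████···??
████·██?????????
████·██?????????
██····█?????????
██····█?????????
██····█?????????
█████???????????


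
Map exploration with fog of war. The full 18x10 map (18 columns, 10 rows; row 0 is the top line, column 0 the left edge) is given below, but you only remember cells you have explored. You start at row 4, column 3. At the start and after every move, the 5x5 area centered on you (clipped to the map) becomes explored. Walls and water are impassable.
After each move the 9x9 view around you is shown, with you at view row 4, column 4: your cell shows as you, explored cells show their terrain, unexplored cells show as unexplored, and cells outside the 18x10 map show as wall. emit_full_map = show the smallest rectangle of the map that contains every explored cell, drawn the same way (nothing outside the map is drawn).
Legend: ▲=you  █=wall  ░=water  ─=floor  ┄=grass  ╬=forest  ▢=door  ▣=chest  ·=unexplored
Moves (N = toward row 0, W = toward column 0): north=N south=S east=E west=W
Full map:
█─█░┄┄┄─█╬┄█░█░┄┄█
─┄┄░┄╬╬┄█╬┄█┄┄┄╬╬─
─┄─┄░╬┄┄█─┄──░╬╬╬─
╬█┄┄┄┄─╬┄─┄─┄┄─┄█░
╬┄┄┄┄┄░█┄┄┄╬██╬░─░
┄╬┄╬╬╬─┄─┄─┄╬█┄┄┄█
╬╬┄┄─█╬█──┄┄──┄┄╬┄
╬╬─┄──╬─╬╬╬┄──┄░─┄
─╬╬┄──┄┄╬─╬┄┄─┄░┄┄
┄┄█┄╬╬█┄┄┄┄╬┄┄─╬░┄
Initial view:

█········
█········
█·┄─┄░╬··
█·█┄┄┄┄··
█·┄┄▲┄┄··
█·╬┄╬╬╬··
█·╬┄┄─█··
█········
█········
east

·········
·········
·┄─┄░╬┄··
·█┄┄┄┄─··
·┄┄┄▲┄░··
·╬┄╬╬╬─··
·╬┄┄─█╬··
·········
·········

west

█········
█········
█·┄─┄░╬┄·
█·█┄┄┄┄─·
█·┄┄▲┄┄░·
█·╬┄╬╬╬─·
█·╬┄┄─█╬·
█········
█········

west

██·······
██·······
██─┄─┄░╬┄
██╬█┄┄┄┄─
██╬┄▲┄┄┄░
██┄╬┄╬╬╬─
██╬╬┄┄─█╬
██·······
██·······

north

█████████
██·······
██─┄┄░┄··
██─┄─┄░╬┄
██╬█▲┄┄┄─
██╬┄┄┄┄┄░
██┄╬┄╬╬╬─
██╬╬┄┄─█╬
██·······

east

█████████
█········
█─┄┄░┄╬··
█─┄─┄░╬┄·
█╬█┄▲┄┄─·
█╬┄┄┄┄┄░·
█┄╬┄╬╬╬─·
█╬╬┄┄─█╬·
█········

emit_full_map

─┄┄░┄╬·
─┄─┄░╬┄
╬█┄▲┄┄─
╬┄┄┄┄┄░
┄╬┄╬╬╬─
╬╬┄┄─█╬

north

█████████
█████████
█·─█░┄┄··
█─┄┄░┄╬··
█─┄─▲░╬┄·
█╬█┄┄┄┄─·
█╬┄┄┄┄┄░·
█┄╬┄╬╬╬─·
█╬╬┄┄─█╬·

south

█████████
█·─█░┄┄··
█─┄┄░┄╬··
█─┄─┄░╬┄·
█╬█┄▲┄┄─·
█╬┄┄┄┄┄░·
█┄╬┄╬╬╬─·
█╬╬┄┄─█╬·
█········

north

█████████
█████████
█·─█░┄┄··
█─┄┄░┄╬··
█─┄─▲░╬┄·
█╬█┄┄┄┄─·
█╬┄┄┄┄┄░·
█┄╬┄╬╬╬─·
█╬╬┄┄─█╬·

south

█████████
█·─█░┄┄··
█─┄┄░┄╬··
█─┄─┄░╬┄·
█╬█┄▲┄┄─·
█╬┄┄┄┄┄░·
█┄╬┄╬╬╬─·
█╬╬┄┄─█╬·
█········

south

█·─█░┄┄··
█─┄┄░┄╬··
█─┄─┄░╬┄·
█╬█┄┄┄┄─·
█╬┄┄▲┄┄░·
█┄╬┄╬╬╬─·
█╬╬┄┄─█╬·
█········
█········

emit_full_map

·─█░┄┄·
─┄┄░┄╬·
─┄─┄░╬┄
╬█┄┄┄┄─
╬┄┄▲┄┄░
┄╬┄╬╬╬─
╬╬┄┄─█╬

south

█─┄┄░┄╬··
█─┄─┄░╬┄·
█╬█┄┄┄┄─·
█╬┄┄┄┄┄░·
█┄╬┄▲╬╬─·
█╬╬┄┄─█╬·
█·╬─┄──··
█········
█········

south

█─┄─┄░╬┄·
█╬█┄┄┄┄─·
█╬┄┄┄┄┄░·
█┄╬┄╬╬╬─·
█╬╬┄▲─█╬·
█·╬─┄──··
█·╬╬┄──··
█········
█████████

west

██─┄─┄░╬┄
██╬█┄┄┄┄─
██╬┄┄┄┄┄░
██┄╬┄╬╬╬─
██╬╬▲┄─█╬
██╬╬─┄──·
██─╬╬┄──·
██·······
█████████

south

██╬█┄┄┄┄─
██╬┄┄┄┄┄░
██┄╬┄╬╬╬─
██╬╬┄┄─█╬
██╬╬▲┄──·
██─╬╬┄──·
██┄┄█┄╬··
█████████
█████████

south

██╬┄┄┄┄┄░
██┄╬┄╬╬╬─
██╬╬┄┄─█╬
██╬╬─┄──·
██─╬▲┄──·
██┄┄█┄╬··
█████████
█████████
█████████

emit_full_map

·─█░┄┄·
─┄┄░┄╬·
─┄─┄░╬┄
╬█┄┄┄┄─
╬┄┄┄┄┄░
┄╬┄╬╬╬─
╬╬┄┄─█╬
╬╬─┄──·
─╬▲┄──·
┄┄█┄╬··


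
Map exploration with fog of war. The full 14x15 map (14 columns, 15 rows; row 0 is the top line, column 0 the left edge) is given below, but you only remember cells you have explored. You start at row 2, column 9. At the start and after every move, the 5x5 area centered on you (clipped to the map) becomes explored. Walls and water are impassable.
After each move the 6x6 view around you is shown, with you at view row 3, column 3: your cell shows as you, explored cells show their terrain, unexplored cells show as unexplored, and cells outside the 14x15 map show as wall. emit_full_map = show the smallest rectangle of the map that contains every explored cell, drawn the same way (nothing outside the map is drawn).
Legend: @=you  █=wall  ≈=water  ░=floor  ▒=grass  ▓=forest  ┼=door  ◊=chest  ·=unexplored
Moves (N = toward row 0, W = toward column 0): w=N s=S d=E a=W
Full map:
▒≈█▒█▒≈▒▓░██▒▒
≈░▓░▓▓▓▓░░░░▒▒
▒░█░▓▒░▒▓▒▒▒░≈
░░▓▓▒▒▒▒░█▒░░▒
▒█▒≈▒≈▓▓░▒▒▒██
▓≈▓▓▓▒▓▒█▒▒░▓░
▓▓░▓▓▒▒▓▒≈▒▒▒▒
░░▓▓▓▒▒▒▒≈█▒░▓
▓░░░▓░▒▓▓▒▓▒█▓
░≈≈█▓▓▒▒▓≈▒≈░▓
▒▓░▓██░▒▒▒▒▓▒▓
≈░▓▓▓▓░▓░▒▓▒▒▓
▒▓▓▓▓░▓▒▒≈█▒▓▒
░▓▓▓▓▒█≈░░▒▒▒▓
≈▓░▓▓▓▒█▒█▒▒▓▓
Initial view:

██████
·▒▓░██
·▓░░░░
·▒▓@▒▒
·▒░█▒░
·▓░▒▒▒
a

██████
·≈▒▓░█
·▓▓░░░
·░▒@▒▒
·▒▒░█▒
·▓▓░▒▒

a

██████
·▒≈▒▓░
·▓▓▓░░
·▒░@▓▒
·▒▒▒░█
·≈▓▓░▒

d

██████
▒≈▒▓░█
▓▓▓░░░
▒░▒@▒▒
▒▒▒░█▒
≈▓▓░▒▒

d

██████
≈▒▓░██
▓▓░░░░
░▒▓@▒▒
▒▒░█▒░
▓▓░▒▒▒

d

██████
▒▓░██▒
▓░░░░▒
▒▓▒@▒░
▒░█▒░░
▓░▒▒▒█

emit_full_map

▒≈▒▓░██▒
▓▓▓░░░░▒
▒░▒▓▒@▒░
▒▒▒░█▒░░
≈▓▓░▒▒▒█

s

▒▓░██▒
▓░░░░▒
▒▓▒▒▒░
▒░█@░░
▓░▒▒▒█
·█▒▒░▓

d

▓░██▒·
░░░░▒▒
▓▒▒▒░≈
░█▒@░▒
░▒▒▒██
█▒▒░▓░

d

░██▒·█
░░░▒▒█
▒▒▒░≈█
█▒░@▒█
▒▒▒███
▒▒░▓░█

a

▓░██▒·
░░░░▒▒
▓▒▒▒░≈
░█▒@░▒
░▒▒▒██
█▒▒░▓░

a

▒▓░██▒
▓░░░░▒
▒▓▒▒▒░
▒░█@░░
▓░▒▒▒█
·█▒▒░▓


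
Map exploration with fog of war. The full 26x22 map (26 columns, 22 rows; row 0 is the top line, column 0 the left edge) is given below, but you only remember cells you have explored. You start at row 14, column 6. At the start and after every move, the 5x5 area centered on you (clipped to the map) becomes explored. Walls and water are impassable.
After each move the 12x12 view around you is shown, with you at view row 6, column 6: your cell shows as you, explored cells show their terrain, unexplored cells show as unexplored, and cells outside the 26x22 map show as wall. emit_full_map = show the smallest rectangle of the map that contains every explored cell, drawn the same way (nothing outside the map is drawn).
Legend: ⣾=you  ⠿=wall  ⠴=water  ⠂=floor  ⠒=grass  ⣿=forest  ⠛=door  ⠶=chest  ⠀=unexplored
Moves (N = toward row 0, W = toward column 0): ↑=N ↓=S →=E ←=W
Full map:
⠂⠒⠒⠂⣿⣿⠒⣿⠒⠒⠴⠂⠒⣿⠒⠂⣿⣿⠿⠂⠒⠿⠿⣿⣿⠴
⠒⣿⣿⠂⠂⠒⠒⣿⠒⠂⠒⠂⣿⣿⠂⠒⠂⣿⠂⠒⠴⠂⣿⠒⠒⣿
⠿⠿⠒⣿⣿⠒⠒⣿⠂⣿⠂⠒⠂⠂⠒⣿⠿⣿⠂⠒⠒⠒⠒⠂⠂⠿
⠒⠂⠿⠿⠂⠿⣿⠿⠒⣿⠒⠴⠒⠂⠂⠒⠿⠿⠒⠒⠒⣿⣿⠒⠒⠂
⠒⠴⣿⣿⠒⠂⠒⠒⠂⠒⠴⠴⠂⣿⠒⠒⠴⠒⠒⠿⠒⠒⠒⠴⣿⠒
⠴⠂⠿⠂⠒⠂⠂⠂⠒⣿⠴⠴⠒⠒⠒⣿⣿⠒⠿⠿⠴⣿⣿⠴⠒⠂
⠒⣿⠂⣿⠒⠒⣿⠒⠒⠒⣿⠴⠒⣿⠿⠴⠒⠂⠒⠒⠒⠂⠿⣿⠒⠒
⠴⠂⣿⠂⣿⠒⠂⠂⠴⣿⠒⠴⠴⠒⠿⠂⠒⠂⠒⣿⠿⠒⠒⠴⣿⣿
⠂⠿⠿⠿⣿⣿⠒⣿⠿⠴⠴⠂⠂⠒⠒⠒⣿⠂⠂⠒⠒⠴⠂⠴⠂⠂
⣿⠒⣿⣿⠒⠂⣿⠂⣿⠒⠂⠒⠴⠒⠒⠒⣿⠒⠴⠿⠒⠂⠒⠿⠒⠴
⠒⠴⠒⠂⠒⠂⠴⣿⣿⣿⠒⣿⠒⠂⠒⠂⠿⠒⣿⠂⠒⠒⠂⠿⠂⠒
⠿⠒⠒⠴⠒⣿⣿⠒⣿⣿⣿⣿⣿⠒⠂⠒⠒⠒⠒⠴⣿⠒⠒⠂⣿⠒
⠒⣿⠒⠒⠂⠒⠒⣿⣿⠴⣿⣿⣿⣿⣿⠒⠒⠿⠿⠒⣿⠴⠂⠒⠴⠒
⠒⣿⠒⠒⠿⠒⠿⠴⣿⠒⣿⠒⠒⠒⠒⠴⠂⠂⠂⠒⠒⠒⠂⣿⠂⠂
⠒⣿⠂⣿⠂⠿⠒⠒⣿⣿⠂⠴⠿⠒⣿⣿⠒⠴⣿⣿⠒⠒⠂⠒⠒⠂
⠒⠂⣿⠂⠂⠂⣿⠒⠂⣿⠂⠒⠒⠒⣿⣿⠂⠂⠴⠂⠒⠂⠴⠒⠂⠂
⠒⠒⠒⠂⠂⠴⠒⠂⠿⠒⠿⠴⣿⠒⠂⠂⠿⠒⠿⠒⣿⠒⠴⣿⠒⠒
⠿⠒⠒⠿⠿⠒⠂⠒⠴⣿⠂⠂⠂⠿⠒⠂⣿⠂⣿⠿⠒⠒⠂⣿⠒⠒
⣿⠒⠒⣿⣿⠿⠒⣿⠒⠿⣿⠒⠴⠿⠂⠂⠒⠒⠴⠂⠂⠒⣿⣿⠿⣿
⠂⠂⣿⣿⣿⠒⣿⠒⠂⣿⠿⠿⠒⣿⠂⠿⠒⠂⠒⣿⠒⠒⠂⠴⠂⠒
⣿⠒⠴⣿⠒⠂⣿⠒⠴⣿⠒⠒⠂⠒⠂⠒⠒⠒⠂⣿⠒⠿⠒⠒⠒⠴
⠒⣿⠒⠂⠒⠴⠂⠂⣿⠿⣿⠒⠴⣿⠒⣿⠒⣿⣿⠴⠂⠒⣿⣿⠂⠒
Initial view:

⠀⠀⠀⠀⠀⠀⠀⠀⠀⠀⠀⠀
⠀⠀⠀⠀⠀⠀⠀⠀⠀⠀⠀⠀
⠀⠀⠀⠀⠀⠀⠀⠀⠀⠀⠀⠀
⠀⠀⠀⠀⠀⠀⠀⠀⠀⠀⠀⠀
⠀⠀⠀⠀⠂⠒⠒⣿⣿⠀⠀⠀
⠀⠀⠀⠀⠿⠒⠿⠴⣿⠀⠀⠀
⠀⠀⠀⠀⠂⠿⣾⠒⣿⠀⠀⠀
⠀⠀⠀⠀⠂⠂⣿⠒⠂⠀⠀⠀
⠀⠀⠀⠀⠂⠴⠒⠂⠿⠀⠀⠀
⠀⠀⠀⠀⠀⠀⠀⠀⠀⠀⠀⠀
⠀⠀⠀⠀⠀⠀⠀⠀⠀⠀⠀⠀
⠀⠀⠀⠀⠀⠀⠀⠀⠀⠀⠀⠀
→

⠀⠀⠀⠀⠀⠀⠀⠀⠀⠀⠀⠀
⠀⠀⠀⠀⠀⠀⠀⠀⠀⠀⠀⠀
⠀⠀⠀⠀⠀⠀⠀⠀⠀⠀⠀⠀
⠀⠀⠀⠀⠀⠀⠀⠀⠀⠀⠀⠀
⠀⠀⠀⠂⠒⠒⣿⣿⠴⠀⠀⠀
⠀⠀⠀⠿⠒⠿⠴⣿⠒⠀⠀⠀
⠀⠀⠀⠂⠿⠒⣾⣿⣿⠀⠀⠀
⠀⠀⠀⠂⠂⣿⠒⠂⣿⠀⠀⠀
⠀⠀⠀⠂⠴⠒⠂⠿⠒⠀⠀⠀
⠀⠀⠀⠀⠀⠀⠀⠀⠀⠀⠀⠀
⠀⠀⠀⠀⠀⠀⠀⠀⠀⠀⠀⠀
⠀⠀⠀⠀⠀⠀⠀⠀⠀⠀⠀⠀

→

⠀⠀⠀⠀⠀⠀⠀⠀⠀⠀⠀⠀
⠀⠀⠀⠀⠀⠀⠀⠀⠀⠀⠀⠀
⠀⠀⠀⠀⠀⠀⠀⠀⠀⠀⠀⠀
⠀⠀⠀⠀⠀⠀⠀⠀⠀⠀⠀⠀
⠀⠀⠂⠒⠒⣿⣿⠴⣿⠀⠀⠀
⠀⠀⠿⠒⠿⠴⣿⠒⣿⠀⠀⠀
⠀⠀⠂⠿⠒⠒⣾⣿⠂⠀⠀⠀
⠀⠀⠂⠂⣿⠒⠂⣿⠂⠀⠀⠀
⠀⠀⠂⠴⠒⠂⠿⠒⠿⠀⠀⠀
⠀⠀⠀⠀⠀⠀⠀⠀⠀⠀⠀⠀
⠀⠀⠀⠀⠀⠀⠀⠀⠀⠀⠀⠀
⠀⠀⠀⠀⠀⠀⠀⠀⠀⠀⠀⠀

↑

⠀⠀⠀⠀⠀⠀⠀⠀⠀⠀⠀⠀
⠀⠀⠀⠀⠀⠀⠀⠀⠀⠀⠀⠀
⠀⠀⠀⠀⠀⠀⠀⠀⠀⠀⠀⠀
⠀⠀⠀⠀⠀⠀⠀⠀⠀⠀⠀⠀
⠀⠀⠀⠀⣿⠒⣿⣿⣿⠀⠀⠀
⠀⠀⠂⠒⠒⣿⣿⠴⣿⠀⠀⠀
⠀⠀⠿⠒⠿⠴⣾⠒⣿⠀⠀⠀
⠀⠀⠂⠿⠒⠒⣿⣿⠂⠀⠀⠀
⠀⠀⠂⠂⣿⠒⠂⣿⠂⠀⠀⠀
⠀⠀⠂⠴⠒⠂⠿⠒⠿⠀⠀⠀
⠀⠀⠀⠀⠀⠀⠀⠀⠀⠀⠀⠀
⠀⠀⠀⠀⠀⠀⠀⠀⠀⠀⠀⠀

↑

⠀⠀⠀⠀⠀⠀⠀⠀⠀⠀⠀⠀
⠀⠀⠀⠀⠀⠀⠀⠀⠀⠀⠀⠀
⠀⠀⠀⠀⠀⠀⠀⠀⠀⠀⠀⠀
⠀⠀⠀⠀⠀⠀⠀⠀⠀⠀⠀⠀
⠀⠀⠀⠀⠴⣿⣿⣿⠒⠀⠀⠀
⠀⠀⠀⠀⣿⠒⣿⣿⣿⠀⠀⠀
⠀⠀⠂⠒⠒⣿⣾⠴⣿⠀⠀⠀
⠀⠀⠿⠒⠿⠴⣿⠒⣿⠀⠀⠀
⠀⠀⠂⠿⠒⠒⣿⣿⠂⠀⠀⠀
⠀⠀⠂⠂⣿⠒⠂⣿⠂⠀⠀⠀
⠀⠀⠂⠴⠒⠂⠿⠒⠿⠀⠀⠀
⠀⠀⠀⠀⠀⠀⠀⠀⠀⠀⠀⠀

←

⠀⠀⠀⠀⠀⠀⠀⠀⠀⠀⠀⠀
⠀⠀⠀⠀⠀⠀⠀⠀⠀⠀⠀⠀
⠀⠀⠀⠀⠀⠀⠀⠀⠀⠀⠀⠀
⠀⠀⠀⠀⠀⠀⠀⠀⠀⠀⠀⠀
⠀⠀⠀⠀⠂⠴⣿⣿⣿⠒⠀⠀
⠀⠀⠀⠀⣿⣿⠒⣿⣿⣿⠀⠀
⠀⠀⠀⠂⠒⠒⣾⣿⠴⣿⠀⠀
⠀⠀⠀⠿⠒⠿⠴⣿⠒⣿⠀⠀
⠀⠀⠀⠂⠿⠒⠒⣿⣿⠂⠀⠀
⠀⠀⠀⠂⠂⣿⠒⠂⣿⠂⠀⠀
⠀⠀⠀⠂⠴⠒⠂⠿⠒⠿⠀⠀
⠀⠀⠀⠀⠀⠀⠀⠀⠀⠀⠀⠀

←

⠀⠀⠀⠀⠀⠀⠀⠀⠀⠀⠀⠀
⠀⠀⠀⠀⠀⠀⠀⠀⠀⠀⠀⠀
⠀⠀⠀⠀⠀⠀⠀⠀⠀⠀⠀⠀
⠀⠀⠀⠀⠀⠀⠀⠀⠀⠀⠀⠀
⠀⠀⠀⠀⠒⠂⠴⣿⣿⣿⠒⠀
⠀⠀⠀⠀⠒⣿⣿⠒⣿⣿⣿⠀
⠀⠀⠀⠀⠂⠒⣾⣿⣿⠴⣿⠀
⠀⠀⠀⠀⠿⠒⠿⠴⣿⠒⣿⠀
⠀⠀⠀⠀⠂⠿⠒⠒⣿⣿⠂⠀
⠀⠀⠀⠀⠂⠂⣿⠒⠂⣿⠂⠀
⠀⠀⠀⠀⠂⠴⠒⠂⠿⠒⠿⠀
⠀⠀⠀⠀⠀⠀⠀⠀⠀⠀⠀⠀

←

⠿⠀⠀⠀⠀⠀⠀⠀⠀⠀⠀⠀
⠿⠀⠀⠀⠀⠀⠀⠀⠀⠀⠀⠀
⠿⠀⠀⠀⠀⠀⠀⠀⠀⠀⠀⠀
⠿⠀⠀⠀⠀⠀⠀⠀⠀⠀⠀⠀
⠿⠀⠀⠀⠂⠒⠂⠴⣿⣿⣿⠒
⠿⠀⠀⠀⠴⠒⣿⣿⠒⣿⣿⣿
⠿⠀⠀⠀⠒⠂⣾⠒⣿⣿⠴⣿
⠿⠀⠀⠀⠒⠿⠒⠿⠴⣿⠒⣿
⠿⠀⠀⠀⣿⠂⠿⠒⠒⣿⣿⠂
⠿⠀⠀⠀⠀⠂⠂⣿⠒⠂⣿⠂
⠿⠀⠀⠀⠀⠂⠴⠒⠂⠿⠒⠿
⠿⠀⠀⠀⠀⠀⠀⠀⠀⠀⠀⠀

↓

⠿⠀⠀⠀⠀⠀⠀⠀⠀⠀⠀⠀
⠿⠀⠀⠀⠀⠀⠀⠀⠀⠀⠀⠀
⠿⠀⠀⠀⠀⠀⠀⠀⠀⠀⠀⠀
⠿⠀⠀⠀⠂⠒⠂⠴⣿⣿⣿⠒
⠿⠀⠀⠀⠴⠒⣿⣿⠒⣿⣿⣿
⠿⠀⠀⠀⠒⠂⠒⠒⣿⣿⠴⣿
⠿⠀⠀⠀⠒⠿⣾⠿⠴⣿⠒⣿
⠿⠀⠀⠀⣿⠂⠿⠒⠒⣿⣿⠂
⠿⠀⠀⠀⠂⠂⠂⣿⠒⠂⣿⠂
⠿⠀⠀⠀⠀⠂⠴⠒⠂⠿⠒⠿
⠿⠀⠀⠀⠀⠀⠀⠀⠀⠀⠀⠀
⠿⠀⠀⠀⠀⠀⠀⠀⠀⠀⠀⠀

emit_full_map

⠂⠒⠂⠴⣿⣿⣿⠒
⠴⠒⣿⣿⠒⣿⣿⣿
⠒⠂⠒⠒⣿⣿⠴⣿
⠒⠿⣾⠿⠴⣿⠒⣿
⣿⠂⠿⠒⠒⣿⣿⠂
⠂⠂⠂⣿⠒⠂⣿⠂
⠀⠂⠴⠒⠂⠿⠒⠿

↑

⠿⠀⠀⠀⠀⠀⠀⠀⠀⠀⠀⠀
⠿⠀⠀⠀⠀⠀⠀⠀⠀⠀⠀⠀
⠿⠀⠀⠀⠀⠀⠀⠀⠀⠀⠀⠀
⠿⠀⠀⠀⠀⠀⠀⠀⠀⠀⠀⠀
⠿⠀⠀⠀⠂⠒⠂⠴⣿⣿⣿⠒
⠿⠀⠀⠀⠴⠒⣿⣿⠒⣿⣿⣿
⠿⠀⠀⠀⠒⠂⣾⠒⣿⣿⠴⣿
⠿⠀⠀⠀⠒⠿⠒⠿⠴⣿⠒⣿
⠿⠀⠀⠀⣿⠂⠿⠒⠒⣿⣿⠂
⠿⠀⠀⠀⠂⠂⠂⣿⠒⠂⣿⠂
⠿⠀⠀⠀⠀⠂⠴⠒⠂⠿⠒⠿
⠿⠀⠀⠀⠀⠀⠀⠀⠀⠀⠀⠀

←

⠿⠿⠀⠀⠀⠀⠀⠀⠀⠀⠀⠀
⠿⠿⠀⠀⠀⠀⠀⠀⠀⠀⠀⠀
⠿⠿⠀⠀⠀⠀⠀⠀⠀⠀⠀⠀
⠿⠿⠀⠀⠀⠀⠀⠀⠀⠀⠀⠀
⠿⠿⠀⠀⠒⠂⠒⠂⠴⣿⣿⣿
⠿⠿⠀⠀⠒⠴⠒⣿⣿⠒⣿⣿
⠿⠿⠀⠀⠒⠒⣾⠒⠒⣿⣿⠴
⠿⠿⠀⠀⠒⠒⠿⠒⠿⠴⣿⠒
⠿⠿⠀⠀⠂⣿⠂⠿⠒⠒⣿⣿
⠿⠿⠀⠀⠀⠂⠂⠂⣿⠒⠂⣿
⠿⠿⠀⠀⠀⠀⠂⠴⠒⠂⠿⠒
⠿⠿⠀⠀⠀⠀⠀⠀⠀⠀⠀⠀

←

⠿⠿⠿⠀⠀⠀⠀⠀⠀⠀⠀⠀
⠿⠿⠿⠀⠀⠀⠀⠀⠀⠀⠀⠀
⠿⠿⠿⠀⠀⠀⠀⠀⠀⠀⠀⠀
⠿⠿⠿⠀⠀⠀⠀⠀⠀⠀⠀⠀
⠿⠿⠿⠀⠴⠒⠂⠒⠂⠴⣿⣿
⠿⠿⠿⠀⠒⠒⠴⠒⣿⣿⠒⣿
⠿⠿⠿⠀⣿⠒⣾⠂⠒⠒⣿⣿
⠿⠿⠿⠀⣿⠒⠒⠿⠒⠿⠴⣿
⠿⠿⠿⠀⣿⠂⣿⠂⠿⠒⠒⣿
⠿⠿⠿⠀⠀⠀⠂⠂⠂⣿⠒⠂
⠿⠿⠿⠀⠀⠀⠀⠂⠴⠒⠂⠿
⠿⠿⠿⠀⠀⠀⠀⠀⠀⠀⠀⠀

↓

⠿⠿⠿⠀⠀⠀⠀⠀⠀⠀⠀⠀
⠿⠿⠿⠀⠀⠀⠀⠀⠀⠀⠀⠀
⠿⠿⠿⠀⠀⠀⠀⠀⠀⠀⠀⠀
⠿⠿⠿⠀⠴⠒⠂⠒⠂⠴⣿⣿
⠿⠿⠿⠀⠒⠒⠴⠒⣿⣿⠒⣿
⠿⠿⠿⠀⣿⠒⠒⠂⠒⠒⣿⣿
⠿⠿⠿⠀⣿⠒⣾⠿⠒⠿⠴⣿
⠿⠿⠿⠀⣿⠂⣿⠂⠿⠒⠒⣿
⠿⠿⠿⠀⠂⣿⠂⠂⠂⣿⠒⠂
⠿⠿⠿⠀⠀⠀⠀⠂⠴⠒⠂⠿
⠿⠿⠿⠀⠀⠀⠀⠀⠀⠀⠀⠀
⠿⠿⠿⠀⠀⠀⠀⠀⠀⠀⠀⠀

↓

⠿⠿⠿⠀⠀⠀⠀⠀⠀⠀⠀⠀
⠿⠿⠿⠀⠀⠀⠀⠀⠀⠀⠀⠀
⠿⠿⠿⠀⠴⠒⠂⠒⠂⠴⣿⣿
⠿⠿⠿⠀⠒⠒⠴⠒⣿⣿⠒⣿
⠿⠿⠿⠀⣿⠒⠒⠂⠒⠒⣿⣿
⠿⠿⠿⠀⣿⠒⠒⠿⠒⠿⠴⣿
⠿⠿⠿⠀⣿⠂⣾⠂⠿⠒⠒⣿
⠿⠿⠿⠀⠂⣿⠂⠂⠂⣿⠒⠂
⠿⠿⠿⠀⠒⠒⠂⠂⠴⠒⠂⠿
⠿⠿⠿⠀⠀⠀⠀⠀⠀⠀⠀⠀
⠿⠿⠿⠀⠀⠀⠀⠀⠀⠀⠀⠀
⠿⠿⠿⠀⠀⠀⠀⠀⠀⠀⠀⠀

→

⠿⠿⠀⠀⠀⠀⠀⠀⠀⠀⠀⠀
⠿⠿⠀⠀⠀⠀⠀⠀⠀⠀⠀⠀
⠿⠿⠀⠴⠒⠂⠒⠂⠴⣿⣿⣿
⠿⠿⠀⠒⠒⠴⠒⣿⣿⠒⣿⣿
⠿⠿⠀⣿⠒⠒⠂⠒⠒⣿⣿⠴
⠿⠿⠀⣿⠒⠒⠿⠒⠿⠴⣿⠒
⠿⠿⠀⣿⠂⣿⣾⠿⠒⠒⣿⣿
⠿⠿⠀⠂⣿⠂⠂⠂⣿⠒⠂⣿
⠿⠿⠀⠒⠒⠂⠂⠴⠒⠂⠿⠒
⠿⠿⠀⠀⠀⠀⠀⠀⠀⠀⠀⠀
⠿⠿⠀⠀⠀⠀⠀⠀⠀⠀⠀⠀
⠿⠿⠀⠀⠀⠀⠀⠀⠀⠀⠀⠀

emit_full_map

⠴⠒⠂⠒⠂⠴⣿⣿⣿⠒
⠒⠒⠴⠒⣿⣿⠒⣿⣿⣿
⣿⠒⠒⠂⠒⠒⣿⣿⠴⣿
⣿⠒⠒⠿⠒⠿⠴⣿⠒⣿
⣿⠂⣿⣾⠿⠒⠒⣿⣿⠂
⠂⣿⠂⠂⠂⣿⠒⠂⣿⠂
⠒⠒⠂⠂⠴⠒⠂⠿⠒⠿

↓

⠿⠿⠀⠀⠀⠀⠀⠀⠀⠀⠀⠀
⠿⠿⠀⠴⠒⠂⠒⠂⠴⣿⣿⣿
⠿⠿⠀⠒⠒⠴⠒⣿⣿⠒⣿⣿
⠿⠿⠀⣿⠒⠒⠂⠒⠒⣿⣿⠴
⠿⠿⠀⣿⠒⠒⠿⠒⠿⠴⣿⠒
⠿⠿⠀⣿⠂⣿⠂⠿⠒⠒⣿⣿
⠿⠿⠀⠂⣿⠂⣾⠂⣿⠒⠂⣿
⠿⠿⠀⠒⠒⠂⠂⠴⠒⠂⠿⠒
⠿⠿⠀⠀⠒⠿⠿⠒⠂⠀⠀⠀
⠿⠿⠀⠀⠀⠀⠀⠀⠀⠀⠀⠀
⠿⠿⠀⠀⠀⠀⠀⠀⠀⠀⠀⠀
⠿⠿⠀⠀⠀⠀⠀⠀⠀⠀⠀⠀

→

⠿⠀⠀⠀⠀⠀⠀⠀⠀⠀⠀⠀
⠿⠀⠴⠒⠂⠒⠂⠴⣿⣿⣿⠒
⠿⠀⠒⠒⠴⠒⣿⣿⠒⣿⣿⣿
⠿⠀⣿⠒⠒⠂⠒⠒⣿⣿⠴⣿
⠿⠀⣿⠒⠒⠿⠒⠿⠴⣿⠒⣿
⠿⠀⣿⠂⣿⠂⠿⠒⠒⣿⣿⠂
⠿⠀⠂⣿⠂⠂⣾⣿⠒⠂⣿⠂
⠿⠀⠒⠒⠂⠂⠴⠒⠂⠿⠒⠿
⠿⠀⠀⠒⠿⠿⠒⠂⠒⠀⠀⠀
⠿⠀⠀⠀⠀⠀⠀⠀⠀⠀⠀⠀
⠿⠀⠀⠀⠀⠀⠀⠀⠀⠀⠀⠀
⠿⠀⠀⠀⠀⠀⠀⠀⠀⠀⠀⠀

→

⠀⠀⠀⠀⠀⠀⠀⠀⠀⠀⠀⠀
⠀⠴⠒⠂⠒⠂⠴⣿⣿⣿⠒⠀
⠀⠒⠒⠴⠒⣿⣿⠒⣿⣿⣿⠀
⠀⣿⠒⠒⠂⠒⠒⣿⣿⠴⣿⠀
⠀⣿⠒⠒⠿⠒⠿⠴⣿⠒⣿⠀
⠀⣿⠂⣿⠂⠿⠒⠒⣿⣿⠂⠀
⠀⠂⣿⠂⠂⠂⣾⠒⠂⣿⠂⠀
⠀⠒⠒⠂⠂⠴⠒⠂⠿⠒⠿⠀
⠀⠀⠒⠿⠿⠒⠂⠒⠴⠀⠀⠀
⠀⠀⠀⠀⠀⠀⠀⠀⠀⠀⠀⠀
⠀⠀⠀⠀⠀⠀⠀⠀⠀⠀⠀⠀
⠀⠀⠀⠀⠀⠀⠀⠀⠀⠀⠀⠀

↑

⠀⠀⠀⠀⠀⠀⠀⠀⠀⠀⠀⠀
⠀⠀⠀⠀⠀⠀⠀⠀⠀⠀⠀⠀
⠀⠴⠒⠂⠒⠂⠴⣿⣿⣿⠒⠀
⠀⠒⠒⠴⠒⣿⣿⠒⣿⣿⣿⠀
⠀⣿⠒⠒⠂⠒⠒⣿⣿⠴⣿⠀
⠀⣿⠒⠒⠿⠒⠿⠴⣿⠒⣿⠀
⠀⣿⠂⣿⠂⠿⣾⠒⣿⣿⠂⠀
⠀⠂⣿⠂⠂⠂⣿⠒⠂⣿⠂⠀
⠀⠒⠒⠂⠂⠴⠒⠂⠿⠒⠿⠀
⠀⠀⠒⠿⠿⠒⠂⠒⠴⠀⠀⠀
⠀⠀⠀⠀⠀⠀⠀⠀⠀⠀⠀⠀
⠀⠀⠀⠀⠀⠀⠀⠀⠀⠀⠀⠀

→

⠀⠀⠀⠀⠀⠀⠀⠀⠀⠀⠀⠀
⠀⠀⠀⠀⠀⠀⠀⠀⠀⠀⠀⠀
⠴⠒⠂⠒⠂⠴⣿⣿⣿⠒⠀⠀
⠒⠒⠴⠒⣿⣿⠒⣿⣿⣿⠀⠀
⣿⠒⠒⠂⠒⠒⣿⣿⠴⣿⠀⠀
⣿⠒⠒⠿⠒⠿⠴⣿⠒⣿⠀⠀
⣿⠂⣿⠂⠿⠒⣾⣿⣿⠂⠀⠀
⠂⣿⠂⠂⠂⣿⠒⠂⣿⠂⠀⠀
⠒⠒⠂⠂⠴⠒⠂⠿⠒⠿⠀⠀
⠀⠒⠿⠿⠒⠂⠒⠴⠀⠀⠀⠀
⠀⠀⠀⠀⠀⠀⠀⠀⠀⠀⠀⠀
⠀⠀⠀⠀⠀⠀⠀⠀⠀⠀⠀⠀

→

⠀⠀⠀⠀⠀⠀⠀⠀⠀⠀⠀⠀
⠀⠀⠀⠀⠀⠀⠀⠀⠀⠀⠀⠀
⠒⠂⠒⠂⠴⣿⣿⣿⠒⠀⠀⠀
⠒⠴⠒⣿⣿⠒⣿⣿⣿⠀⠀⠀
⠒⠒⠂⠒⠒⣿⣿⠴⣿⠀⠀⠀
⠒⠒⠿⠒⠿⠴⣿⠒⣿⠀⠀⠀
⠂⣿⠂⠿⠒⠒⣾⣿⠂⠀⠀⠀
⣿⠂⠂⠂⣿⠒⠂⣿⠂⠀⠀⠀
⠒⠂⠂⠴⠒⠂⠿⠒⠿⠀⠀⠀
⠒⠿⠿⠒⠂⠒⠴⠀⠀⠀⠀⠀
⠀⠀⠀⠀⠀⠀⠀⠀⠀⠀⠀⠀
⠀⠀⠀⠀⠀⠀⠀⠀⠀⠀⠀⠀

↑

⠀⠀⠀⠀⠀⠀⠀⠀⠀⠀⠀⠀
⠀⠀⠀⠀⠀⠀⠀⠀⠀⠀⠀⠀
⠀⠀⠀⠀⠀⠀⠀⠀⠀⠀⠀⠀
⠒⠂⠒⠂⠴⣿⣿⣿⠒⠀⠀⠀
⠒⠴⠒⣿⣿⠒⣿⣿⣿⠀⠀⠀
⠒⠒⠂⠒⠒⣿⣿⠴⣿⠀⠀⠀
⠒⠒⠿⠒⠿⠴⣾⠒⣿⠀⠀⠀
⠂⣿⠂⠿⠒⠒⣿⣿⠂⠀⠀⠀
⣿⠂⠂⠂⣿⠒⠂⣿⠂⠀⠀⠀
⠒⠂⠂⠴⠒⠂⠿⠒⠿⠀⠀⠀
⠒⠿⠿⠒⠂⠒⠴⠀⠀⠀⠀⠀
⠀⠀⠀⠀⠀⠀⠀⠀⠀⠀⠀⠀

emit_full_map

⠴⠒⠂⠒⠂⠴⣿⣿⣿⠒
⠒⠒⠴⠒⣿⣿⠒⣿⣿⣿
⣿⠒⠒⠂⠒⠒⣿⣿⠴⣿
⣿⠒⠒⠿⠒⠿⠴⣾⠒⣿
⣿⠂⣿⠂⠿⠒⠒⣿⣿⠂
⠂⣿⠂⠂⠂⣿⠒⠂⣿⠂
⠒⠒⠂⠂⠴⠒⠂⠿⠒⠿
⠀⠒⠿⠿⠒⠂⠒⠴⠀⠀

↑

⠀⠀⠀⠀⠀⠀⠀⠀⠀⠀⠀⠀
⠀⠀⠀⠀⠀⠀⠀⠀⠀⠀⠀⠀
⠀⠀⠀⠀⠀⠀⠀⠀⠀⠀⠀⠀
⠀⠀⠀⠀⠀⠀⠀⠀⠀⠀⠀⠀
⠒⠂⠒⠂⠴⣿⣿⣿⠒⠀⠀⠀
⠒⠴⠒⣿⣿⠒⣿⣿⣿⠀⠀⠀
⠒⠒⠂⠒⠒⣿⣾⠴⣿⠀⠀⠀
⠒⠒⠿⠒⠿⠴⣿⠒⣿⠀⠀⠀
⠂⣿⠂⠿⠒⠒⣿⣿⠂⠀⠀⠀
⣿⠂⠂⠂⣿⠒⠂⣿⠂⠀⠀⠀
⠒⠂⠂⠴⠒⠂⠿⠒⠿⠀⠀⠀
⠒⠿⠿⠒⠂⠒⠴⠀⠀⠀⠀⠀

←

⠀⠀⠀⠀⠀⠀⠀⠀⠀⠀⠀⠀
⠀⠀⠀⠀⠀⠀⠀⠀⠀⠀⠀⠀
⠀⠀⠀⠀⠀⠀⠀⠀⠀⠀⠀⠀
⠀⠀⠀⠀⠀⠀⠀⠀⠀⠀⠀⠀
⠴⠒⠂⠒⠂⠴⣿⣿⣿⠒⠀⠀
⠒⠒⠴⠒⣿⣿⠒⣿⣿⣿⠀⠀
⣿⠒⠒⠂⠒⠒⣾⣿⠴⣿⠀⠀
⣿⠒⠒⠿⠒⠿⠴⣿⠒⣿⠀⠀
⣿⠂⣿⠂⠿⠒⠒⣿⣿⠂⠀⠀
⠂⣿⠂⠂⠂⣿⠒⠂⣿⠂⠀⠀
⠒⠒⠂⠂⠴⠒⠂⠿⠒⠿⠀⠀
⠀⠒⠿⠿⠒⠂⠒⠴⠀⠀⠀⠀

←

⠀⠀⠀⠀⠀⠀⠀⠀⠀⠀⠀⠀
⠀⠀⠀⠀⠀⠀⠀⠀⠀⠀⠀⠀
⠀⠀⠀⠀⠀⠀⠀⠀⠀⠀⠀⠀
⠀⠀⠀⠀⠀⠀⠀⠀⠀⠀⠀⠀
⠀⠴⠒⠂⠒⠂⠴⣿⣿⣿⠒⠀
⠀⠒⠒⠴⠒⣿⣿⠒⣿⣿⣿⠀
⠀⣿⠒⠒⠂⠒⣾⣿⣿⠴⣿⠀
⠀⣿⠒⠒⠿⠒⠿⠴⣿⠒⣿⠀
⠀⣿⠂⣿⠂⠿⠒⠒⣿⣿⠂⠀
⠀⠂⣿⠂⠂⠂⣿⠒⠂⣿⠂⠀
⠀⠒⠒⠂⠂⠴⠒⠂⠿⠒⠿⠀
⠀⠀⠒⠿⠿⠒⠂⠒⠴⠀⠀⠀

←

⠿⠀⠀⠀⠀⠀⠀⠀⠀⠀⠀⠀
⠿⠀⠀⠀⠀⠀⠀⠀⠀⠀⠀⠀
⠿⠀⠀⠀⠀⠀⠀⠀⠀⠀⠀⠀
⠿⠀⠀⠀⠀⠀⠀⠀⠀⠀⠀⠀
⠿⠀⠴⠒⠂⠒⠂⠴⣿⣿⣿⠒
⠿⠀⠒⠒⠴⠒⣿⣿⠒⣿⣿⣿
⠿⠀⣿⠒⠒⠂⣾⠒⣿⣿⠴⣿
⠿⠀⣿⠒⠒⠿⠒⠿⠴⣿⠒⣿
⠿⠀⣿⠂⣿⠂⠿⠒⠒⣿⣿⠂
⠿⠀⠂⣿⠂⠂⠂⣿⠒⠂⣿⠂
⠿⠀⠒⠒⠂⠂⠴⠒⠂⠿⠒⠿
⠿⠀⠀⠒⠿⠿⠒⠂⠒⠴⠀⠀

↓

⠿⠀⠀⠀⠀⠀⠀⠀⠀⠀⠀⠀
⠿⠀⠀⠀⠀⠀⠀⠀⠀⠀⠀⠀
⠿⠀⠀⠀⠀⠀⠀⠀⠀⠀⠀⠀
⠿⠀⠴⠒⠂⠒⠂⠴⣿⣿⣿⠒
⠿⠀⠒⠒⠴⠒⣿⣿⠒⣿⣿⣿
⠿⠀⣿⠒⠒⠂⠒⠒⣿⣿⠴⣿
⠿⠀⣿⠒⠒⠿⣾⠿⠴⣿⠒⣿
⠿⠀⣿⠂⣿⠂⠿⠒⠒⣿⣿⠂
⠿⠀⠂⣿⠂⠂⠂⣿⠒⠂⣿⠂
⠿⠀⠒⠒⠂⠂⠴⠒⠂⠿⠒⠿
⠿⠀⠀⠒⠿⠿⠒⠂⠒⠴⠀⠀
⠿⠀⠀⠀⠀⠀⠀⠀⠀⠀⠀⠀

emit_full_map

⠴⠒⠂⠒⠂⠴⣿⣿⣿⠒
⠒⠒⠴⠒⣿⣿⠒⣿⣿⣿
⣿⠒⠒⠂⠒⠒⣿⣿⠴⣿
⣿⠒⠒⠿⣾⠿⠴⣿⠒⣿
⣿⠂⣿⠂⠿⠒⠒⣿⣿⠂
⠂⣿⠂⠂⠂⣿⠒⠂⣿⠂
⠒⠒⠂⠂⠴⠒⠂⠿⠒⠿
⠀⠒⠿⠿⠒⠂⠒⠴⠀⠀
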